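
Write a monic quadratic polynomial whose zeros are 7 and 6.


p(y) = (y - 7)(y - 6)
Expand: y^2 - 13y + 42


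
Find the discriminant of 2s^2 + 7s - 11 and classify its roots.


D = b^2 - 4ac = (7)^2 - 4(2)(-11) = 49 + 88 = 137
Since D > 0: two distinct irrational roots


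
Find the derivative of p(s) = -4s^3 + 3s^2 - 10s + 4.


Apply the power rule term by term:
  d/ds(-4s^3) = -12s^2
  d/ds(3s^2) = 6s
  d/ds(-10s) = -10
  d/ds(4) = 0
p'(s) = -12s^2 + 6s - 10


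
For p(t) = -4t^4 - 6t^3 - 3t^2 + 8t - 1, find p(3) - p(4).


p(3) = -490
p(4) = -1425
p(3) - p(4) = -490 + 1425 = 935


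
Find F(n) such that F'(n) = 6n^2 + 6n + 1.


Reverse power rule on each term:
  ∫ 6n^2 dn = 2n^3
  ∫ 6n dn = 3n^2
  ∫ 1 dn = n
F(n) = 2n^3 + 3n^2 + n + C


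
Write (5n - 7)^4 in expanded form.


Expand (5n - 7)^4 by repeated multiplication:
  (5n - 7)^2 = 25n^2 - 70n + 49
  (5n - 7)^3 = 125n^3 - 525n^2 + 735n - 343
= 625n^4 - 3500n^3 + 7350n^2 - 6860n + 2401


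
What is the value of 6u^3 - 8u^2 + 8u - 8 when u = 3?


Using direct substitution:
  6 * (3)^3 = 162
  -8 * (3)^2 = -72
  8 * (3)^1 = 24
  constant: -8
Sum = 162 - 72 + 24 - 8 = 106


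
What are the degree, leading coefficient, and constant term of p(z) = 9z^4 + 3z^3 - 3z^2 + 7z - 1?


Highest power of z is 4, with coefficient 9. Constant term is -1.
Degree = 4, leading coefficient = 9, constant term = -1


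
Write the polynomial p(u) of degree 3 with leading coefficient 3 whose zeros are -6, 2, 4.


p(u) = 3(u + 6)(u - 2)(u - 4)
Expand: 3u^3 - 84u + 144


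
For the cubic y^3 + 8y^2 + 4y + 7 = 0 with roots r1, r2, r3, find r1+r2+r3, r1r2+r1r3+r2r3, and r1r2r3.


Monic cubic y^3+by^2+cy+d=0: sum=-b, pairwise sum=c, product=-d.
b=8, c=4, d=7
r1+r2+r3 = -8
r1r2+r1r3+r2r3 = 4
r1r2r3 = -7


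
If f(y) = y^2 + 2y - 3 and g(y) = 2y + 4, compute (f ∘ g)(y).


Substitute g(y) into f:
f(g(y)) = 1*(2y + 4)^2 + 2*(2y + 4) + (-3)
(2y + 4)^2 = 4y^2 + 16y + 16
Expand and combine: 4y^2 + 20y + 21


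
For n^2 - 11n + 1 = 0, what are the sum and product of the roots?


For an^2+bn+c=0: sum = -b/a, product = c/a.
a=1, b=-11, c=1
Sum = -(-11)/1 = 11
Product = (1)/1 = 1


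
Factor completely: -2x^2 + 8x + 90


Roots satisfy r1 + r2 = -b/a = 4 and r1*r2 = c/a = -45.
So r1 = 9, r2 = -5.
-2x^2 + 8x + 90 = -2(x - r1)(x - r2) = -2(x - 9)(x + 5)


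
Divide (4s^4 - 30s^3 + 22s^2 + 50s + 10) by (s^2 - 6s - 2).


(4s^4 - 30s^3 + 22s^2 + 50s + 10) / (s^2 - 6s - 2)
Step 1: 4s^2 * (s^2 - 6s - 2) = 4s^4 - 24s^3 - 8s^2; subtract.
Step 2: -6s * (s^2 - 6s - 2) = -6s^3 + 36s^2 + 12s; subtract.
Step 3: -6 * (s^2 - 6s - 2) = -6s^2 + 36s + 12; subtract.
Quotient: 4s^2 - 6s - 6, Remainder: 2s - 2


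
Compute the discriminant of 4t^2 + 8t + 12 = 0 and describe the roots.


D = b^2 - 4ac = (8)^2 - 4(4)(12) = 64 - 192 = -128
Since D < 0: two complex conjugate roots (no real roots)


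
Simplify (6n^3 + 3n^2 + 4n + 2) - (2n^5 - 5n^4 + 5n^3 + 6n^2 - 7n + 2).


Distribute the minus sign:
  (6n^3 + 3n^2 + 4n + 2)
- (2n^5 - 5n^4 + 5n^3 + 6n^2 - 7n + 2)
Negate second polynomial: -2n^5 + 5n^4 - 5n^3 - 6n^2 + 7n - 2
Add: -2n^5 + 5n^4 + n^3 - 3n^2 + 11n


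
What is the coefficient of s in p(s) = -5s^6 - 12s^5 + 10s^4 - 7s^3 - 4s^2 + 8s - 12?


Read off the coefficient of s: 8


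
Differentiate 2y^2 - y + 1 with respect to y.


Apply the power rule term by term:
  d/dy(2y^2) = 4y
  d/dy(-y) = -1
  d/dy(1) = 0
p'(y) = 4y - 1


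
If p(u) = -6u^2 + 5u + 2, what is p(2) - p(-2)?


p(2) = -12
p(-2) = -32
p(2) - p(-2) = -12 + 32 = 20


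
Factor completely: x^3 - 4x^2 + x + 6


Try integer roots (divisors of 6). x=2: p(2)=0.
Divide out (x - 2): quotient is x^2 - 2x - 3.
Factor the quadratic: (x + 1)(x - 3)
Result: (x - 2)(x + 1)(x - 3)


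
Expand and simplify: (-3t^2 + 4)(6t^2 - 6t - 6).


Distribute each term of the first polynomial:
  (-3t^2)(6t^2 - 6t - 6) = -18t^4 + 18t^3 + 18t^2
  (4)(6t^2 - 6t - 6) = 24t^2 - 24t - 24
Sum: -18t^4 + 18t^3 + 42t^2 - 24t - 24


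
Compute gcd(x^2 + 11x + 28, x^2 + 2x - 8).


Factor each:
  x^2 + 11x + 28 = (x + 4)(x + 7)
  x^2 + 2x - 8 = (x + 4)(x - 2)
Common monic factor: x + 4


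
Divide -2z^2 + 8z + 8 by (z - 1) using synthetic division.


Synthetic division with c = 1. Coefficients: -2, 8, 8
Bring down -2.
  -2 * 1 = -2; -2 + 8 = 6
  6 * 1 = 6; 6 + 8 = 14
Quotient: -2z + 6, Remainder: 14


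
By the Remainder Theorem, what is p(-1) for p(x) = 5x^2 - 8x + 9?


By the Remainder Theorem, the remainder equals p(-1):
  5*(-1)^2 = 5
  -8*(-1)^1 = 8
  constant: 9
Sum: 5 + 8 + 9 = 22


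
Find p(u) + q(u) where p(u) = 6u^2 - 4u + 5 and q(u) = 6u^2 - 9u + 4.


Align terms by degree and add:
  6u^2 - 4u + 5
+ 6u^2 - 9u + 4
= 12u^2 - 13u + 9


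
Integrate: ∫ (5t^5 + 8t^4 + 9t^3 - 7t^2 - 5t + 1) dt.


Reverse power rule on each term:
  ∫ 5t^5 dt = (5/6)t^6
  ∫ 8t^4 dt = (8/5)t^5
  ∫ 9t^3 dt = (9/4)t^4
  ∫ -7t^2 dt = -(7/3)t^3
  ∫ -5t dt = -(5/2)t^2
  ∫ 1 dt = t
F(t) = (5/6)t^6 + (8/5)t^5 + (9/4)t^4 - (7/3)t^3 - (5/2)t^2 + t + C


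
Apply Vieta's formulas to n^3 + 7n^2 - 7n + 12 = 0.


Monic cubic n^3+bn^2+cn+d=0: sum=-b, pairwise sum=c, product=-d.
b=7, c=-7, d=12
r1+r2+r3 = -7
r1r2+r1r3+r2r3 = -7
r1r2r3 = -12


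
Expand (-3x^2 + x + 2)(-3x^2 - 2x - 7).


Distribute each term of the first polynomial:
  (-3x^2)(-3x^2 - 2x - 7) = 9x^4 + 6x^3 + 21x^2
  (x)(-3x^2 - 2x - 7) = -3x^3 - 2x^2 - 7x
  (2)(-3x^2 - 2x - 7) = -6x^2 - 4x - 14
Sum: 9x^4 + 3x^3 + 13x^2 - 11x - 14


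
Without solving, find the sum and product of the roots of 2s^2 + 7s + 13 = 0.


For as^2+bs+c=0: sum = -b/a, product = c/a.
a=2, b=7, c=13
Sum = -(7)/2 = -7/2
Product = (13)/2 = 13/2


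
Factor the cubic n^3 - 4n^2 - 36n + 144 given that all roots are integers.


Try integer roots (divisors of 144). n=4: p(4)=0.
Divide out (n - 4): quotient is n^2 - 36.
Factor the quadratic: (n - 6)(n + 6)
Result: (n - 4)(n - 6)(n + 6)


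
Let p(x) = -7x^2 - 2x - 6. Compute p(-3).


Using direct substitution:
  -7 * (-3)^2 = -63
  -2 * (-3)^1 = 6
  constant: -6
Sum = -63 + 6 - 6 = -63


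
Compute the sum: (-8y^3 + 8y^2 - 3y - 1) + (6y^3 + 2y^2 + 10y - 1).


Align terms by degree and add:
  -8y^3 + 8y^2 - 3y - 1
+ 6y^3 + 2y^2 + 10y - 1
= -2y^3 + 10y^2 + 7y - 2


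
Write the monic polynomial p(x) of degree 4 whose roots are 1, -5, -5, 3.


p(x) = (x - 1)(x + 5)(x + 5)(x - 3)
Expand: x^4 + 6x^3 - 12x^2 - 70x + 75


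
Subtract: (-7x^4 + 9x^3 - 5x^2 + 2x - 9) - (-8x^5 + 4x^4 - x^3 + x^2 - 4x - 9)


Distribute the minus sign:
  (-7x^4 + 9x^3 - 5x^2 + 2x - 9)
- (-8x^5 + 4x^4 - x^3 + x^2 - 4x - 9)
Negate second polynomial: 8x^5 - 4x^4 + x^3 - x^2 + 4x + 9
Add: 8x^5 - 11x^4 + 10x^3 - 6x^2 + 6x


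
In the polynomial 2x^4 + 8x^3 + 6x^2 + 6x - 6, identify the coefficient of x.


Read off the coefficient of x: 6


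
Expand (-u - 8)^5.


Expand (-u - 8)^5 by repeated multiplication:
  (-u - 8)^2 = u^2 + 16u + 64
  (-u - 8)^3 = -u^3 - 24u^2 - 192u - 512
  (-u - 8)^4 = u^4 + 32u^3 + 384u^2 + 2048u + 4096
= -u^5 - 40u^4 - 640u^3 - 5120u^2 - 20480u - 32768


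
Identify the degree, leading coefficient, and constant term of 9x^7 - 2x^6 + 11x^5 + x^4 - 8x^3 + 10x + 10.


Highest power of x is 7, with coefficient 9. Constant term is 10.
Degree = 7, leading coefficient = 9, constant term = 10


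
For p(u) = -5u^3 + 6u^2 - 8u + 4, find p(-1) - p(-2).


p(-1) = 23
p(-2) = 84
p(-1) - p(-2) = 23 - 84 = -61


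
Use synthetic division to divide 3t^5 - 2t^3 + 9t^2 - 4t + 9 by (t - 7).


Synthetic division with c = 7. Coefficients: 3, 0, -2, 9, -4, 9
Bring down 3.
  3 * 7 = 21; 21 + 0 = 21
  21 * 7 = 147; 147 - 2 = 145
  145 * 7 = 1015; 1015 + 9 = 1024
  1024 * 7 = 7168; 7168 - 4 = 7164
  7164 * 7 = 50148; 50148 + 9 = 50157
Quotient: 3t^4 + 21t^3 + 145t^2 + 1024t + 7164, Remainder: 50157


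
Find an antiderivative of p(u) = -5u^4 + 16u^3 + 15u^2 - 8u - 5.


Reverse power rule on each term:
  ∫ -5u^4 du = -u^5
  ∫ 16u^3 du = 4u^4
  ∫ 15u^2 du = 5u^3
  ∫ -8u du = -4u^2
  ∫ -5 du = -5u
F(u) = -u^5 + 4u^4 + 5u^3 - 4u^2 - 5u + C


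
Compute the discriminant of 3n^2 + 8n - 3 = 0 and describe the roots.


D = b^2 - 4ac = (8)^2 - 4(3)(-3) = 64 + 36 = 100
Since D > 0: two distinct rational roots


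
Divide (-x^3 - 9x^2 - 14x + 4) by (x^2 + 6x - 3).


(-x^3 - 9x^2 - 14x + 4) / (x^2 + 6x - 3)
Step 1: -x * (x^2 + 6x - 3) = -x^3 - 6x^2 + 3x; subtract.
Step 2: -3 * (x^2 + 6x - 3) = -3x^2 - 18x + 9; subtract.
Quotient: -x - 3, Remainder: x - 5


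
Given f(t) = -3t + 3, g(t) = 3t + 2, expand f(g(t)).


Substitute g(t) into f:
f(g(t)) = -3*(3t + 2) + 3
Expand and combine: -9t - 3


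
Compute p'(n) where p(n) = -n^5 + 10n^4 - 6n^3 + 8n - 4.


Apply the power rule term by term:
  d/dn(-n^5) = -5n^4
  d/dn(10n^4) = 40n^3
  d/dn(-6n^3) = -18n^2
  d/dn(8n) = 8
  d/dn(-4) = 0
p'(n) = -5n^4 + 40n^3 - 18n^2 + 8


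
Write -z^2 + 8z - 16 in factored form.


Roots satisfy r1 + r2 = -b/a = 8 and r1*r2 = c/a = 16.
So r1 = 4, r2 = 4.
-z^2 + 8z - 16 = -(z - r1)(z - r2) = -(z - 4)(z - 4)


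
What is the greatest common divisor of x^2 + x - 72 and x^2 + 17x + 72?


Factor each:
  x^2 + x - 72 = (x + 9)(x - 8)
  x^2 + 17x + 72 = (x + 9)(x + 8)
Common monic factor: x + 9


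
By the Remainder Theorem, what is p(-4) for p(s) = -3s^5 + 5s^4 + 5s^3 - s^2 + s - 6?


By the Remainder Theorem, the remainder equals p(-4):
  -3*(-4)^5 = 3072
  5*(-4)^4 = 1280
  5*(-4)^3 = -320
  -1*(-4)^2 = -16
  1*(-4)^1 = -4
  constant: -6
Sum: 3072 + 1280 - 320 - 16 - 4 - 6 = 4006


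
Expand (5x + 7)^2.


Expand (5x + 7)^2 by repeated multiplication:
= 25x^2 + 70x + 49


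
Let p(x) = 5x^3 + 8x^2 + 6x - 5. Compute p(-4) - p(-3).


p(-4) = -221
p(-3) = -86
p(-4) - p(-3) = -221 + 86 = -135


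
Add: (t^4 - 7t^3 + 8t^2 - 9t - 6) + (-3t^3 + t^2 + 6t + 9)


Align terms by degree and add:
  t^4 - 7t^3 + 8t^2 - 9t - 6
  -3t^3 + t^2 + 6t + 9
= t^4 - 10t^3 + 9t^2 - 3t + 3


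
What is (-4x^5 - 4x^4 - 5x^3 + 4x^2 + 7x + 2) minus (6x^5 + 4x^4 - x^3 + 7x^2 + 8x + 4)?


Distribute the minus sign:
  (-4x^5 - 4x^4 - 5x^3 + 4x^2 + 7x + 2)
- (6x^5 + 4x^4 - x^3 + 7x^2 + 8x + 4)
Negate second polynomial: -6x^5 - 4x^4 + x^3 - 7x^2 - 8x - 4
Add: -10x^5 - 8x^4 - 4x^3 - 3x^2 - x - 2


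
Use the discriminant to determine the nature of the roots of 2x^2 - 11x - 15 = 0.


D = b^2 - 4ac = (-11)^2 - 4(2)(-15) = 121 + 120 = 241
Since D > 0: two distinct irrational roots


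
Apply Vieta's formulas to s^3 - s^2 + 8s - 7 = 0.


Monic cubic s^3+bs^2+cs+d=0: sum=-b, pairwise sum=c, product=-d.
b=-1, c=8, d=-7
r1+r2+r3 = 1
r1r2+r1r3+r2r3 = 8
r1r2r3 = 7


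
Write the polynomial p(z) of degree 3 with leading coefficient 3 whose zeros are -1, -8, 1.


p(z) = 3(z + 1)(z + 8)(z - 1)
Expand: 3z^3 + 24z^2 - 3z - 24


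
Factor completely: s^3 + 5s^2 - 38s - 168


Try integer roots (divisors of -168). s=-7: p(-7)=0.
Divide out (s + 7): quotient is s^2 - 2s - 24.
Factor the quadratic: (s + 4)(s - 6)
Result: (s + 7)(s + 4)(s - 6)


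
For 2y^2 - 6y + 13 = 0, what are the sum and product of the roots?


For ay^2+by+c=0: sum = -b/a, product = c/a.
a=2, b=-6, c=13
Sum = -(-6)/2 = 3
Product = (13)/2 = 13/2


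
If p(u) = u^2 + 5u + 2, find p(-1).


Using direct substitution:
  1 * (-1)^2 = 1
  5 * (-1)^1 = -5
  constant: 2
Sum = 1 - 5 + 2 = -2


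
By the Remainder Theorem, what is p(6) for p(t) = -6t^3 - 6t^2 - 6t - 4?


By the Remainder Theorem, the remainder equals p(6):
  -6*(6)^3 = -1296
  -6*(6)^2 = -216
  -6*(6)^1 = -36
  constant: -4
Sum: -1296 - 216 - 36 - 4 = -1552


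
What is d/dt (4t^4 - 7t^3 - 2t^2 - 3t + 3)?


Apply the power rule term by term:
  d/dt(4t^4) = 16t^3
  d/dt(-7t^3) = -21t^2
  d/dt(-2t^2) = -4t
  d/dt(-3t) = -3
  d/dt(3) = 0
p'(t) = 16t^3 - 21t^2 - 4t - 3


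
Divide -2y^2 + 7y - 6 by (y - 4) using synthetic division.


Synthetic division with c = 4. Coefficients: -2, 7, -6
Bring down -2.
  -2 * 4 = -8; -8 + 7 = -1
  -1 * 4 = -4; -4 - 6 = -10
Quotient: -2y - 1, Remainder: -10


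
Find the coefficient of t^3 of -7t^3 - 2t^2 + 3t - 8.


Read off the coefficient of t^3: -7


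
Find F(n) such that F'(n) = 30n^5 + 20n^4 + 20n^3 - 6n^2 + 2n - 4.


Reverse power rule on each term:
  ∫ 30n^5 dn = 5n^6
  ∫ 20n^4 dn = 4n^5
  ∫ 20n^3 dn = 5n^4
  ∫ -6n^2 dn = -2n^3
  ∫ 2n dn = n^2
  ∫ -4 dn = -4n
F(n) = 5n^6 + 4n^5 + 5n^4 - 2n^3 + n^2 - 4n + C


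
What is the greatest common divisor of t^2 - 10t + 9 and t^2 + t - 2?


Factor each:
  t^2 - 10t + 9 = (t - 1)(t - 9)
  t^2 + t - 2 = (t - 1)(t + 2)
Common monic factor: t - 1


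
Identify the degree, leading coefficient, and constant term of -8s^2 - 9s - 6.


Highest power of s is 2, with coefficient -8. Constant term is -6.
Degree = 2, leading coefficient = -8, constant term = -6


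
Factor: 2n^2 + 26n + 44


Roots satisfy r1 + r2 = -b/a = -13 and r1*r2 = c/a = 22.
So r1 = -11, r2 = -2.
2n^2 + 26n + 44 = 2(n - r1)(n - r2) = 2(n + 11)(n + 2)


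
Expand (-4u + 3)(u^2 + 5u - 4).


Distribute each term of the first polynomial:
  (-4u)(u^2 + 5u - 4) = -4u^3 - 20u^2 + 16u
  (3)(u^2 + 5u - 4) = 3u^2 + 15u - 12
Sum: -4u^3 - 17u^2 + 31u - 12


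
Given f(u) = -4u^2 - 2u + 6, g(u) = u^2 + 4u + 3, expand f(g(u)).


Substitute g(u) into f:
f(g(u)) = -4*(u^2 + 4u + 3)^2 + (-2)*(u^2 + 4u + 3) + 6
(u^2 + 4u + 3)^2 = u^4 + 8u^3 + 22u^2 + 24u + 9
Expand and combine: -4u^4 - 32u^3 - 90u^2 - 104u - 36


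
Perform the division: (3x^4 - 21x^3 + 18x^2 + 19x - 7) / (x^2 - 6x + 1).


(3x^4 - 21x^3 + 18x^2 + 19x - 7) / (x^2 - 6x + 1)
Step 1: 3x^2 * (x^2 - 6x + 1) = 3x^4 - 18x^3 + 3x^2; subtract.
Step 2: -3x * (x^2 - 6x + 1) = -3x^3 + 18x^2 - 3x; subtract.
Step 3: -3 * (x^2 - 6x + 1) = -3x^2 + 18x - 3; subtract.
Quotient: 3x^2 - 3x - 3, Remainder: 4x - 4


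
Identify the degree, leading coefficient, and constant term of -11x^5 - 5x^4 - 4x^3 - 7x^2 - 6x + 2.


Highest power of x is 5, with coefficient -11. Constant term is 2.
Degree = 5, leading coefficient = -11, constant term = 2


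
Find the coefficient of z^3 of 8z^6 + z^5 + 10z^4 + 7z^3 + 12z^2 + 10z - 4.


Read off the coefficient of z^3: 7


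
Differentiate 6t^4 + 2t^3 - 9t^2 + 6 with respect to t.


Apply the power rule term by term:
  d/dt(6t^4) = 24t^3
  d/dt(2t^3) = 6t^2
  d/dt(-9t^2) = -18t
  d/dt(6) = 0
p'(t) = 24t^3 + 6t^2 - 18t


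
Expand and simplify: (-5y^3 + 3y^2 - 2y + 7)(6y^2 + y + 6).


Distribute each term of the first polynomial:
  (-5y^3)(6y^2 + y + 6) = -30y^5 - 5y^4 - 30y^3
  (3y^2)(6y^2 + y + 6) = 18y^4 + 3y^3 + 18y^2
  (-2y)(6y^2 + y + 6) = -12y^3 - 2y^2 - 12y
  (7)(6y^2 + y + 6) = 42y^2 + 7y + 42
Sum: -30y^5 + 13y^4 - 39y^3 + 58y^2 - 5y + 42


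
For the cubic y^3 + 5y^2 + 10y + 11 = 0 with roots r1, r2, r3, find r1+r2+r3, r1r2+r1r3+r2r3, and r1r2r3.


Monic cubic y^3+by^2+cy+d=0: sum=-b, pairwise sum=c, product=-d.
b=5, c=10, d=11
r1+r2+r3 = -5
r1r2+r1r3+r2r3 = 10
r1r2r3 = -11


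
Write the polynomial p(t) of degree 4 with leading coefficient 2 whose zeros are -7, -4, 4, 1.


p(t) = 2(t + 7)(t + 4)(t - 4)(t - 1)
Expand: 2t^4 + 12t^3 - 46t^2 - 192t + 224


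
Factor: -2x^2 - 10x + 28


Roots satisfy r1 + r2 = -b/a = -5 and r1*r2 = c/a = -14.
So r1 = -7, r2 = 2.
-2x^2 - 10x + 28 = -2(x - r1)(x - r2) = -2(x + 7)(x - 2)


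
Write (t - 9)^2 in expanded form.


Expand (t - 9)^2 by repeated multiplication:
= t^2 - 18t + 81


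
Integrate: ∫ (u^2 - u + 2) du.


Reverse power rule on each term:
  ∫ u^2 du = (1/3)u^3
  ∫ -u du = -(1/2)u^2
  ∫ 2 du = 2u
F(u) = (1/3)u^3 - (1/2)u^2 + 2u + C


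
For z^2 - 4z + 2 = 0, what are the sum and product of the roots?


For az^2+bz+c=0: sum = -b/a, product = c/a.
a=1, b=-4, c=2
Sum = -(-4)/1 = 4
Product = (2)/1 = 2


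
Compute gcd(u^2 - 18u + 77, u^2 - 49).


Factor each:
  u^2 - 18u + 77 = (u - 7)(u - 11)
  u^2 - 49 = (u - 7)(u + 7)
Common monic factor: u - 7


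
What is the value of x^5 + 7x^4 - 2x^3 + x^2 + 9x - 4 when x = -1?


Using direct substitution:
  1 * (-1)^5 = -1
  7 * (-1)^4 = 7
  -2 * (-1)^3 = 2
  1 * (-1)^2 = 1
  9 * (-1)^1 = -9
  constant: -4
Sum = -1 + 7 + 2 + 1 - 9 - 4 = -4


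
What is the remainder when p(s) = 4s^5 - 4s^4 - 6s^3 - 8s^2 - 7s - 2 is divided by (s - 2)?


By the Remainder Theorem, the remainder equals p(2):
  4*(2)^5 = 128
  -4*(2)^4 = -64
  -6*(2)^3 = -48
  -8*(2)^2 = -32
  -7*(2)^1 = -14
  constant: -2
Sum: 128 - 64 - 48 - 32 - 14 - 2 = -32


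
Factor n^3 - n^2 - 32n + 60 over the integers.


Try integer roots (divisors of 60). n=2: p(2)=0.
Divide out (n - 2): quotient is n^2 + n - 30.
Factor the quadratic: (n - 5)(n + 6)
Result: (n - 2)(n - 5)(n + 6)


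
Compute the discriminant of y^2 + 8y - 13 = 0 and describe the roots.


D = b^2 - 4ac = (8)^2 - 4(1)(-13) = 64 + 52 = 116
Since D > 0: two distinct irrational roots


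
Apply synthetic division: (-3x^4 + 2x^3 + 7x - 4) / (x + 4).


Synthetic division with c = -4. Coefficients: -3, 2, 0, 7, -4
Bring down -3.
  -3 * -4 = 12; 12 + 2 = 14
  14 * -4 = -56; -56 + 0 = -56
  -56 * -4 = 224; 224 + 7 = 231
  231 * -4 = -924; -924 - 4 = -928
Quotient: -3x^3 + 14x^2 - 56x + 231, Remainder: -928


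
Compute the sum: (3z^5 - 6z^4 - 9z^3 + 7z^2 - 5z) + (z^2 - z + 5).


Align terms by degree and add:
  3z^5 - 6z^4 - 9z^3 + 7z^2 - 5z
+ z^2 - z + 5
= 3z^5 - 6z^4 - 9z^3 + 8z^2 - 6z + 5


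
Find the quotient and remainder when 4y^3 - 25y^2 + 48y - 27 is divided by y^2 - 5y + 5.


(4y^3 - 25y^2 + 48y - 27) / (y^2 - 5y + 5)
Step 1: 4y * (y^2 - 5y + 5) = 4y^3 - 20y^2 + 20y; subtract.
Step 2: -5 * (y^2 - 5y + 5) = -5y^2 + 25y - 25; subtract.
Quotient: 4y - 5, Remainder: 3y - 2


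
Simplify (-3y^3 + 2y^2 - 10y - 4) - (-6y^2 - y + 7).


Distribute the minus sign:
  (-3y^3 + 2y^2 - 10y - 4)
- (-6y^2 - y + 7)
Negate second polynomial: 6y^2 + y - 7
Add: -3y^3 + 8y^2 - 9y - 11


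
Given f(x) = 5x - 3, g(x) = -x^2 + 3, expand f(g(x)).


Substitute g(x) into f:
f(g(x)) = 5*(-x^2 + 3) + (-3)
Expand and combine: -5x^2 + 12


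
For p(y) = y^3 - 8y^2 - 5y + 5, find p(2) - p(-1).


p(2) = -29
p(-1) = 1
p(2) - p(-1) = -29 - 1 = -30


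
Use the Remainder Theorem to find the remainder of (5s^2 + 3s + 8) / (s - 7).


By the Remainder Theorem, the remainder equals p(7):
  5*(7)^2 = 245
  3*(7)^1 = 21
  constant: 8
Sum: 245 + 21 + 8 = 274


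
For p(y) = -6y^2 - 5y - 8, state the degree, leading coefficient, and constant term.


Highest power of y is 2, with coefficient -6. Constant term is -8.
Degree = 2, leading coefficient = -6, constant term = -8


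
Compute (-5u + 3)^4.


Expand (-5u + 3)^4 by repeated multiplication:
  (-5u + 3)^2 = 25u^2 - 30u + 9
  (-5u + 3)^3 = -125u^3 + 225u^2 - 135u + 27
= 625u^4 - 1500u^3 + 1350u^2 - 540u + 81


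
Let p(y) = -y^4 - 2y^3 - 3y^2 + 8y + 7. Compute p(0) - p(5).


p(0) = 7
p(5) = -903
p(0) - p(5) = 7 + 903 = 910


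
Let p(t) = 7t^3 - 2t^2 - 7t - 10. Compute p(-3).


Using direct substitution:
  7 * (-3)^3 = -189
  -2 * (-3)^2 = -18
  -7 * (-3)^1 = 21
  constant: -10
Sum = -189 - 18 + 21 - 10 = -196


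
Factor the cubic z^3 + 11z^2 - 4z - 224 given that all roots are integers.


Try integer roots (divisors of -224). z=4: p(4)=0.
Divide out (z - 4): quotient is z^2 + 15z + 56.
Factor the quadratic: (z + 8)(z + 7)
Result: (z - 4)(z + 8)(z + 7)


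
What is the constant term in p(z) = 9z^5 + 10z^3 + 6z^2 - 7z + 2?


Read off the constant term: 2


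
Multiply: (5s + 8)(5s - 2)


Distribute each term of the first polynomial:
  (5s)(5s - 2) = 25s^2 - 10s
  (8)(5s - 2) = 40s - 16
Sum: 25s^2 + 30s - 16


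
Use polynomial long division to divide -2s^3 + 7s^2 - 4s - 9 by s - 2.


(-2s^3 + 7s^2 - 4s - 9) / (s - 2)
Step 1: -2s^2 * (s - 2) = -2s^3 + 4s^2; subtract.
Step 2: 3s * (s - 2) = 3s^2 - 6s; subtract.
Step 3: 2 * (s - 2) = 2s - 4; subtract.
Quotient: -2s^2 + 3s + 2, Remainder: -5


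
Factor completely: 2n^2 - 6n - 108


Roots satisfy r1 + r2 = -b/a = 3 and r1*r2 = c/a = -54.
So r1 = -6, r2 = 9.
2n^2 - 6n - 108 = 2(n - r1)(n - r2) = 2(n + 6)(n - 9)


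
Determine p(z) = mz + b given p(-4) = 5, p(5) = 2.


p(z) = mz + b. Using p(-4)=5, p(5)=2:
m = (5 - 2)/(-4 - 5) = 3/-9 = -1/3
b = 5 - m*(-4) = 5 - 4/3 = 11/3
p(z) = -(1/3)z + (11/3)


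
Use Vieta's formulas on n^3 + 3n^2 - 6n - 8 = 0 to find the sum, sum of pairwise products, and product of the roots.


Monic cubic n^3+bn^2+cn+d=0: sum=-b, pairwise sum=c, product=-d.
b=3, c=-6, d=-8
r1+r2+r3 = -3
r1r2+r1r3+r2r3 = -6
r1r2r3 = 8


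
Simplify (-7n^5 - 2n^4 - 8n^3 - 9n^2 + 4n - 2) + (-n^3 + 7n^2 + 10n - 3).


Align terms by degree and add:
  -7n^5 - 2n^4 - 8n^3 - 9n^2 + 4n - 2
  -n^3 + 7n^2 + 10n - 3
= -7n^5 - 2n^4 - 9n^3 - 2n^2 + 14n - 5


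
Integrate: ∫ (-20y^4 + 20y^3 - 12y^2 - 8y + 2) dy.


Reverse power rule on each term:
  ∫ -20y^4 dy = -4y^5
  ∫ 20y^3 dy = 5y^4
  ∫ -12y^2 dy = -4y^3
  ∫ -8y dy = -4y^2
  ∫ 2 dy = 2y
F(y) = -4y^5 + 5y^4 - 4y^3 - 4y^2 + 2y + C


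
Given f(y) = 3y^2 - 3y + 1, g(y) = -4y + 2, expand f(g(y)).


Substitute g(y) into f:
f(g(y)) = 3*(-4y + 2)^2 + (-3)*(-4y + 2) + 1
(-4y + 2)^2 = 16y^2 - 16y + 4
Expand and combine: 48y^2 - 36y + 7


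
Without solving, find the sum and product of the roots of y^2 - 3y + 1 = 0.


For ay^2+by+c=0: sum = -b/a, product = c/a.
a=1, b=-3, c=1
Sum = -(-3)/1 = 3
Product = (1)/1 = 1


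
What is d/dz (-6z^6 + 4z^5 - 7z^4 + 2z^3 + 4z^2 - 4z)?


Apply the power rule term by term:
  d/dz(-6z^6) = -36z^5
  d/dz(4z^5) = 20z^4
  d/dz(-7z^4) = -28z^3
  d/dz(2z^3) = 6z^2
  d/dz(4z^2) = 8z
  d/dz(-4z) = -4
p'(z) = -36z^5 + 20z^4 - 28z^3 + 6z^2 + 8z - 4


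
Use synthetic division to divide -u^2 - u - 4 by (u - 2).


Synthetic division with c = 2. Coefficients: -1, -1, -4
Bring down -1.
  -1 * 2 = -2; -2 - 1 = -3
  -3 * 2 = -6; -6 - 4 = -10
Quotient: -u - 3, Remainder: -10


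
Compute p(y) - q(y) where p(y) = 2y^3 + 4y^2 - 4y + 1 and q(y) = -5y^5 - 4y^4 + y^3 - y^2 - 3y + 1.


Distribute the minus sign:
  (2y^3 + 4y^2 - 4y + 1)
- (-5y^5 - 4y^4 + y^3 - y^2 - 3y + 1)
Negate second polynomial: 5y^5 + 4y^4 - y^3 + y^2 + 3y - 1
Add: 5y^5 + 4y^4 + y^3 + 5y^2 - y


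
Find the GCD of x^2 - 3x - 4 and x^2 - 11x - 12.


Factor each:
  x^2 - 3x - 4 = (x + 1)(x - 4)
  x^2 - 11x - 12 = (x + 1)(x - 12)
Common monic factor: x + 1


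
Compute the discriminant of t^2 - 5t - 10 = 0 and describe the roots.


D = b^2 - 4ac = (-5)^2 - 4(1)(-10) = 25 + 40 = 65
Since D > 0: two distinct irrational roots


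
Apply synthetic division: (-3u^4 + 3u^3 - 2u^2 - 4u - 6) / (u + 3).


Synthetic division with c = -3. Coefficients: -3, 3, -2, -4, -6
Bring down -3.
  -3 * -3 = 9; 9 + 3 = 12
  12 * -3 = -36; -36 - 2 = -38
  -38 * -3 = 114; 114 - 4 = 110
  110 * -3 = -330; -330 - 6 = -336
Quotient: -3u^3 + 12u^2 - 38u + 110, Remainder: -336


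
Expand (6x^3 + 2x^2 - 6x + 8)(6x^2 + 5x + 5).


Distribute each term of the first polynomial:
  (6x^3)(6x^2 + 5x + 5) = 36x^5 + 30x^4 + 30x^3
  (2x^2)(6x^2 + 5x + 5) = 12x^4 + 10x^3 + 10x^2
  (-6x)(6x^2 + 5x + 5) = -36x^3 - 30x^2 - 30x
  (8)(6x^2 + 5x + 5) = 48x^2 + 40x + 40
Sum: 36x^5 + 42x^4 + 4x^3 + 28x^2 + 10x + 40


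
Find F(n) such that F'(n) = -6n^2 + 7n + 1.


Reverse power rule on each term:
  ∫ -6n^2 dn = -2n^3
  ∫ 7n dn = (7/2)n^2
  ∫ 1 dn = n
F(n) = -2n^3 + (7/2)n^2 + n + C


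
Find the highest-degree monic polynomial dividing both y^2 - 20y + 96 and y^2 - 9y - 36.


Factor each:
  y^2 - 20y + 96 = (y - 12)(y - 8)
  y^2 - 9y - 36 = (y - 12)(y + 3)
Common monic factor: y - 12


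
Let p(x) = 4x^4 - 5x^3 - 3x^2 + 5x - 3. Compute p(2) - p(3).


p(2) = 19
p(3) = 174
p(2) - p(3) = 19 - 174 = -155


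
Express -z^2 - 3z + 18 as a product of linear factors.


Roots satisfy r1 + r2 = -b/a = -3 and r1*r2 = c/a = -18.
So r1 = 3, r2 = -6.
-z^2 - 3z + 18 = -(z - r1)(z - r2) = -(z - 3)(z + 6)


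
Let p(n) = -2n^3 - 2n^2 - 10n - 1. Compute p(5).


Using direct substitution:
  -2 * (5)^3 = -250
  -2 * (5)^2 = -50
  -10 * (5)^1 = -50
  constant: -1
Sum = -250 - 50 - 50 - 1 = -351


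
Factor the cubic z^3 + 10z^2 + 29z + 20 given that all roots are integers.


Try integer roots (divisors of 20). z=-1: p(-1)=0.
Divide out (z + 1): quotient is z^2 + 9z + 20.
Factor the quadratic: (z + 5)(z + 4)
Result: (z + 1)(z + 5)(z + 4)


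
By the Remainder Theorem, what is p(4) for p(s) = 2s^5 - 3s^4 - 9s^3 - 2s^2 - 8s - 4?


By the Remainder Theorem, the remainder equals p(4):
  2*(4)^5 = 2048
  -3*(4)^4 = -768
  -9*(4)^3 = -576
  -2*(4)^2 = -32
  -8*(4)^1 = -32
  constant: -4
Sum: 2048 - 768 - 576 - 32 - 32 - 4 = 636


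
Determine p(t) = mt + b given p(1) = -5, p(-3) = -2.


p(t) = mt + b. Using p(1)=-5, p(-3)=-2:
m = (-5 + 2)/(1 + 3) = -3/4 = -3/4
b = -5 - m*(1) = -5 + 3/4 = -17/4
p(t) = -(3/4)t - (17/4)


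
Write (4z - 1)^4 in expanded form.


Expand (4z - 1)^4 by repeated multiplication:
  (4z - 1)^2 = 16z^2 - 8z + 1
  (4z - 1)^3 = 64z^3 - 48z^2 + 12z - 1
= 256z^4 - 256z^3 + 96z^2 - 16z + 1


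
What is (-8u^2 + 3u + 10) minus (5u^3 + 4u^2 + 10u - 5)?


Distribute the minus sign:
  (-8u^2 + 3u + 10)
- (5u^3 + 4u^2 + 10u - 5)
Negate second polynomial: -5u^3 - 4u^2 - 10u + 5
Add: -5u^3 - 12u^2 - 7u + 15


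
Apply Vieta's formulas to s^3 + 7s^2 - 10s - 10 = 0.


Monic cubic s^3+bs^2+cs+d=0: sum=-b, pairwise sum=c, product=-d.
b=7, c=-10, d=-10
r1+r2+r3 = -7
r1r2+r1r3+r2r3 = -10
r1r2r3 = 10


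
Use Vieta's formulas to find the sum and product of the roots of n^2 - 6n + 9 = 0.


For an^2+bn+c=0: sum = -b/a, product = c/a.
a=1, b=-6, c=9
Sum = -(-6)/1 = 6
Product = (9)/1 = 9


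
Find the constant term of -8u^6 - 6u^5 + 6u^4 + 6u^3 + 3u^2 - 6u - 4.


Read off the constant term: -4


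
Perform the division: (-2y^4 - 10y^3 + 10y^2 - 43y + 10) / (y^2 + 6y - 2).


(-2y^4 - 10y^3 + 10y^2 - 43y + 10) / (y^2 + 6y - 2)
Step 1: -2y^2 * (y^2 + 6y - 2) = -2y^4 - 12y^3 + 4y^2; subtract.
Step 2: 2y * (y^2 + 6y - 2) = 2y^3 + 12y^2 - 4y; subtract.
Step 3: -6 * (y^2 + 6y - 2) = -6y^2 - 36y + 12; subtract.
Quotient: -2y^2 + 2y - 6, Remainder: -3y - 2


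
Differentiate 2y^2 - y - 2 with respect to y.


Apply the power rule term by term:
  d/dy(2y^2) = 4y
  d/dy(-y) = -1
  d/dy(-2) = 0
p'(y) = 4y - 1


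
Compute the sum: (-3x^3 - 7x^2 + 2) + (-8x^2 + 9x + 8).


Align terms by degree and add:
  -3x^3 - 7x^2 + 2
  -8x^2 + 9x + 8
= -3x^3 - 15x^2 + 9x + 10


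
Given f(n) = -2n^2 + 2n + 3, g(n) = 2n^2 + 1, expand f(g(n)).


Substitute g(n) into f:
f(g(n)) = -2*(2n^2 + 1)^2 + 2*(2n^2 + 1) + 3
(2n^2 + 1)^2 = 4n^4 + 4n^2 + 1
Expand and combine: -8n^4 - 4n^2 + 3


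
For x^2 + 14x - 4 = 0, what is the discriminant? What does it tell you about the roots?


D = b^2 - 4ac = (14)^2 - 4(1)(-4) = 196 + 16 = 212
Since D > 0: two distinct irrational roots


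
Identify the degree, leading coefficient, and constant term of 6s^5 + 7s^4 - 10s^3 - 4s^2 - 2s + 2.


Highest power of s is 5, with coefficient 6. Constant term is 2.
Degree = 5, leading coefficient = 6, constant term = 2


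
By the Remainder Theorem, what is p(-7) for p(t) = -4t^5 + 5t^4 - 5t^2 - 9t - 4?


By the Remainder Theorem, the remainder equals p(-7):
  -4*(-7)^5 = 67228
  5*(-7)^4 = 12005
  0*(-7)^3 = 0
  -5*(-7)^2 = -245
  -9*(-7)^1 = 63
  constant: -4
Sum: 67228 + 12005 + 0 - 245 + 63 - 4 = 79047


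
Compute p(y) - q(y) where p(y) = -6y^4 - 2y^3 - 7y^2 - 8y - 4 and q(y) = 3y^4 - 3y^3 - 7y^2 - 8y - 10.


Distribute the minus sign:
  (-6y^4 - 2y^3 - 7y^2 - 8y - 4)
- (3y^4 - 3y^3 - 7y^2 - 8y - 10)
Negate second polynomial: -3y^4 + 3y^3 + 7y^2 + 8y + 10
Add: -9y^4 + y^3 + 6


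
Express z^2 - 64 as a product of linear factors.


Roots satisfy r1 + r2 = -b/a = 0 and r1*r2 = c/a = -64.
So r1 = -8, r2 = 8.
z^2 - 64 = (z - r1)(z - r2) = (z + 8)(z - 8)


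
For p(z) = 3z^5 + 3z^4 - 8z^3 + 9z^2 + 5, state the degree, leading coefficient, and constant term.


Highest power of z is 5, with coefficient 3. Constant term is 5.
Degree = 5, leading coefficient = 3, constant term = 5


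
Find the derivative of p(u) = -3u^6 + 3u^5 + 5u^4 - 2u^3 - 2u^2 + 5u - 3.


Apply the power rule term by term:
  d/du(-3u^6) = -18u^5
  d/du(3u^5) = 15u^4
  d/du(5u^4) = 20u^3
  d/du(-2u^3) = -6u^2
  d/du(-2u^2) = -4u
  d/du(5u) = 5
  d/du(-3) = 0
p'(u) = -18u^5 + 15u^4 + 20u^3 - 6u^2 - 4u + 5


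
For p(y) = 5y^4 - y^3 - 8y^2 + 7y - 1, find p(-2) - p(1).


p(-2) = 41
p(1) = 2
p(-2) - p(1) = 41 - 2 = 39


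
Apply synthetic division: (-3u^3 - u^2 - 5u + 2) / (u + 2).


Synthetic division with c = -2. Coefficients: -3, -1, -5, 2
Bring down -3.
  -3 * -2 = 6; 6 - 1 = 5
  5 * -2 = -10; -10 - 5 = -15
  -15 * -2 = 30; 30 + 2 = 32
Quotient: -3u^2 + 5u - 15, Remainder: 32


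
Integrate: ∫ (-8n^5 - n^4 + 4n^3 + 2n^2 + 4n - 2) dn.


Reverse power rule on each term:
  ∫ -8n^5 dn = -(4/3)n^6
  ∫ -n^4 dn = -(1/5)n^5
  ∫ 4n^3 dn = n^4
  ∫ 2n^2 dn = (2/3)n^3
  ∫ 4n dn = 2n^2
  ∫ -2 dn = -2n
F(n) = -(4/3)n^6 - (1/5)n^5 + n^4 + (2/3)n^3 + 2n^2 - 2n + C


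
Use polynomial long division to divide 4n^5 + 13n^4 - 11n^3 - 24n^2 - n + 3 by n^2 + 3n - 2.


(4n^5 + 13n^4 - 11n^3 - 24n^2 - n + 3) / (n^2 + 3n - 2)
Step 1: 4n^3 * (n^2 + 3n - 2) = 4n^5 + 12n^4 - 8n^3; subtract.
Step 2: n^2 * (n^2 + 3n - 2) = n^4 + 3n^3 - 2n^2; subtract.
Step 3: -6n * (n^2 + 3n - 2) = -6n^3 - 18n^2 + 12n; subtract.
Step 4: -4 * (n^2 + 3n - 2) = -4n^2 - 12n + 8; subtract.
Quotient: 4n^3 + n^2 - 6n - 4, Remainder: -n - 5


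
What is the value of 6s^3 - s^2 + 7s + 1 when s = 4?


Using direct substitution:
  6 * (4)^3 = 384
  -1 * (4)^2 = -16
  7 * (4)^1 = 28
  constant: 1
Sum = 384 - 16 + 28 + 1 = 397


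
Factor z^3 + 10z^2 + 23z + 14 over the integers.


Try integer roots (divisors of 14). z=-7: p(-7)=0.
Divide out (z + 7): quotient is z^2 + 3z + 2.
Factor the quadratic: (z + 2)(z + 1)
Result: (z + 7)(z + 2)(z + 1)


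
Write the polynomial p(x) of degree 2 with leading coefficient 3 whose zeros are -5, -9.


p(x) = 3(x + 5)(x + 9)
Expand: 3x^2 + 42x + 135


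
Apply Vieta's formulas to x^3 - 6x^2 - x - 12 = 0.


Monic cubic x^3+bx^2+cx+d=0: sum=-b, pairwise sum=c, product=-d.
b=-6, c=-1, d=-12
r1+r2+r3 = 6
r1r2+r1r3+r2r3 = -1
r1r2r3 = 12


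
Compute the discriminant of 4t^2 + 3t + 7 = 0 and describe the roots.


D = b^2 - 4ac = (3)^2 - 4(4)(7) = 9 - 112 = -103
Since D < 0: two complex conjugate roots (no real roots)


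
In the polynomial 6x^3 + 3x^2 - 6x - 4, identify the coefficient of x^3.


Read off the coefficient of x^3: 6


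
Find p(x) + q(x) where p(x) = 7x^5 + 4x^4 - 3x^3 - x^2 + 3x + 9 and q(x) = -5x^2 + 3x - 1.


Align terms by degree and add:
  7x^5 + 4x^4 - 3x^3 - x^2 + 3x + 9
  -5x^2 + 3x - 1
= 7x^5 + 4x^4 - 3x^3 - 6x^2 + 6x + 8


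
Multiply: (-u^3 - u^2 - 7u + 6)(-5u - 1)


Distribute each term of the first polynomial:
  (-u^3)(-5u - 1) = 5u^4 + u^3
  (-u^2)(-5u - 1) = 5u^3 + u^2
  (-7u)(-5u - 1) = 35u^2 + 7u
  (6)(-5u - 1) = -30u - 6
Sum: 5u^4 + 6u^3 + 36u^2 - 23u - 6


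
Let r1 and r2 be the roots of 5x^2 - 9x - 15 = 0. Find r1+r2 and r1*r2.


For ax^2+bx+c=0: sum = -b/a, product = c/a.
a=5, b=-9, c=-15
Sum = -(-9)/5 = 9/5
Product = (-15)/5 = -3


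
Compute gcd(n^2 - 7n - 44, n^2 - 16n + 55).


Factor each:
  n^2 - 7n - 44 = (n - 11)(n + 4)
  n^2 - 16n + 55 = (n - 11)(n - 5)
Common monic factor: n - 11


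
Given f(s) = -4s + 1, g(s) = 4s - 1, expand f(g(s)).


Substitute g(s) into f:
f(g(s)) = -4*(4s - 1) + 1
Expand and combine: -16s + 5


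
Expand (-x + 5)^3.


Expand (-x + 5)^3 by repeated multiplication:
  (-x + 5)^2 = x^2 - 10x + 25
= -x^3 + 15x^2 - 75x + 125


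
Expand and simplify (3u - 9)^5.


Expand (3u - 9)^5 by repeated multiplication:
  (3u - 9)^2 = 9u^2 - 54u + 81
  (3u - 9)^3 = 27u^3 - 243u^2 + 729u - 729
  (3u - 9)^4 = 81u^4 - 972u^3 + 4374u^2 - 8748u + 6561
= 243u^5 - 3645u^4 + 21870u^3 - 65610u^2 + 98415u - 59049


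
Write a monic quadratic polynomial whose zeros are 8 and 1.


p(x) = (x - 8)(x - 1)
Expand: x^2 - 9x + 8


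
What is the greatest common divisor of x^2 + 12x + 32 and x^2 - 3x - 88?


Factor each:
  x^2 + 12x + 32 = (x + 8)(x + 4)
  x^2 - 3x - 88 = (x + 8)(x - 11)
Common monic factor: x + 8


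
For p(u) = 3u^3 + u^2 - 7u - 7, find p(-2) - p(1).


p(-2) = -13
p(1) = -10
p(-2) - p(1) = -13 + 10 = -3


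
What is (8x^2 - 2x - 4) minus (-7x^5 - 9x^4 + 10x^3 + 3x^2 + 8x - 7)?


Distribute the minus sign:
  (8x^2 - 2x - 4)
- (-7x^5 - 9x^4 + 10x^3 + 3x^2 + 8x - 7)
Negate second polynomial: 7x^5 + 9x^4 - 10x^3 - 3x^2 - 8x + 7
Add: 7x^5 + 9x^4 - 10x^3 + 5x^2 - 10x + 3


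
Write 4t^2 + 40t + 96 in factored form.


Roots satisfy r1 + r2 = -b/a = -10 and r1*r2 = c/a = 24.
So r1 = -4, r2 = -6.
4t^2 + 40t + 96 = 4(t - r1)(t - r2) = 4(t + 4)(t + 6)


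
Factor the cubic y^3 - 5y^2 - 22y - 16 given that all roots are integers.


Try integer roots (divisors of -16). y=8: p(8)=0.
Divide out (y - 8): quotient is y^2 + 3y + 2.
Factor the quadratic: (y + 2)(y + 1)
Result: (y - 8)(y + 2)(y + 1)


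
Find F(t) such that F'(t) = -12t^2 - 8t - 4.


Reverse power rule on each term:
  ∫ -12t^2 dt = -4t^3
  ∫ -8t dt = -4t^2
  ∫ -4 dt = -4t
F(t) = -4t^3 - 4t^2 - 4t + C


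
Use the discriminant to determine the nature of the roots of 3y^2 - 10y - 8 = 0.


D = b^2 - 4ac = (-10)^2 - 4(3)(-8) = 100 + 96 = 196
Since D > 0: two distinct rational roots


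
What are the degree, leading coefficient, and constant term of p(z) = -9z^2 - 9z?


Highest power of z is 2, with coefficient -9. Constant term is 0.
Degree = 2, leading coefficient = -9, constant term = 0


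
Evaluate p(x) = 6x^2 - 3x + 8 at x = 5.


Using direct substitution:
  6 * (5)^2 = 150
  -3 * (5)^1 = -15
  constant: 8
Sum = 150 - 15 + 8 = 143


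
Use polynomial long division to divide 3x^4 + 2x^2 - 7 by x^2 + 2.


(3x^4 + 2x^2 - 7) / (x^2 + 2)
Step 1: 3x^2 * (x^2 + 2) = 3x^4 + 6x^2; subtract.
Step 2: 0 * (x^2 + 2) = 0; subtract.
Step 3: -4 * (x^2 + 2) = -4x^2 - 8; subtract.
Quotient: 3x^2 - 4, Remainder: 1


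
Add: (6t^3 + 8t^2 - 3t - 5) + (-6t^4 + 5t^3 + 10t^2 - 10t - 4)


Align terms by degree and add:
  6t^3 + 8t^2 - 3t - 5
  -6t^4 + 5t^3 + 10t^2 - 10t - 4
= -6t^4 + 11t^3 + 18t^2 - 13t - 9


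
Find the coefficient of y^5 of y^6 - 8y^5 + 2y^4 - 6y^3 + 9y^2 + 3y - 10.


Read off the coefficient of y^5: -8


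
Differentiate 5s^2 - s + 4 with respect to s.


Apply the power rule term by term:
  d/ds(5s^2) = 10s
  d/ds(-s) = -1
  d/ds(4) = 0
p'(s) = 10s - 1


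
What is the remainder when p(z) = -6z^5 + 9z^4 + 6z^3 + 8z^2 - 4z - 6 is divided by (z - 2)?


By the Remainder Theorem, the remainder equals p(2):
  -6*(2)^5 = -192
  9*(2)^4 = 144
  6*(2)^3 = 48
  8*(2)^2 = 32
  -4*(2)^1 = -8
  constant: -6
Sum: -192 + 144 + 48 + 32 - 8 - 6 = 18


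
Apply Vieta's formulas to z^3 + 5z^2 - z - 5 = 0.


Monic cubic z^3+bz^2+cz+d=0: sum=-b, pairwise sum=c, product=-d.
b=5, c=-1, d=-5
r1+r2+r3 = -5
r1r2+r1r3+r2r3 = -1
r1r2r3 = 5


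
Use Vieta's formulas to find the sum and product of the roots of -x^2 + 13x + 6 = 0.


For ax^2+bx+c=0: sum = -b/a, product = c/a.
a=-1, b=13, c=6
Sum = -(13)/-1 = 13
Product = (6)/-1 = -6


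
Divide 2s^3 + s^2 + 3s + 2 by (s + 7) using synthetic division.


Synthetic division with c = -7. Coefficients: 2, 1, 3, 2
Bring down 2.
  2 * -7 = -14; -14 + 1 = -13
  -13 * -7 = 91; 91 + 3 = 94
  94 * -7 = -658; -658 + 2 = -656
Quotient: 2s^2 - 13s + 94, Remainder: -656


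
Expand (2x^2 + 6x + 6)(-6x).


Distribute each term of the first polynomial:
  (2x^2)(-6x) = -12x^3
  (6x)(-6x) = -36x^2
  (6)(-6x) = -36x
Sum: -12x^3 - 36x^2 - 36x


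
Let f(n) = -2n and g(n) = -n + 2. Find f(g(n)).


Substitute g(n) into f:
f(g(n)) = -2*(-n + 2)
Expand and combine: 2n - 4


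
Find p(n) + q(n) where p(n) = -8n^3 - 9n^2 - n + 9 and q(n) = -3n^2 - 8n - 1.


Align terms by degree and add:
  -8n^3 - 9n^2 - n + 9
  -3n^2 - 8n - 1
= -8n^3 - 12n^2 - 9n + 8


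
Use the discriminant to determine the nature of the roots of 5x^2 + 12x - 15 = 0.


D = b^2 - 4ac = (12)^2 - 4(5)(-15) = 144 + 300 = 444
Since D > 0: two distinct irrational roots


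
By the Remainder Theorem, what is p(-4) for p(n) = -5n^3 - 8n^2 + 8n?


By the Remainder Theorem, the remainder equals p(-4):
  -5*(-4)^3 = 320
  -8*(-4)^2 = -128
  8*(-4)^1 = -32
  constant: 0
Sum: 320 - 128 - 32 + 0 = 160


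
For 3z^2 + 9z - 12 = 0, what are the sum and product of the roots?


For az^2+bz+c=0: sum = -b/a, product = c/a.
a=3, b=9, c=-12
Sum = -(9)/3 = -3
Product = (-12)/3 = -4


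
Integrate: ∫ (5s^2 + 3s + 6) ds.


Reverse power rule on each term:
  ∫ 5s^2 ds = (5/3)s^3
  ∫ 3s ds = (3/2)s^2
  ∫ 6 ds = 6s
F(s) = (5/3)s^3 + (3/2)s^2 + 6s + C


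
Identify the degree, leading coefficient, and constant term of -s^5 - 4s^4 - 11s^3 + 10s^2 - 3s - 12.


Highest power of s is 5, with coefficient -1. Constant term is -12.
Degree = 5, leading coefficient = -1, constant term = -12


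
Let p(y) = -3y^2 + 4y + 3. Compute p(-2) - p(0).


p(-2) = -17
p(0) = 3
p(-2) - p(0) = -17 - 3 = -20


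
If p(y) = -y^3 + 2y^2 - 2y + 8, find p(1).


Using direct substitution:
  -1 * (1)^3 = -1
  2 * (1)^2 = 2
  -2 * (1)^1 = -2
  constant: 8
Sum = -1 + 2 - 2 + 8 = 7


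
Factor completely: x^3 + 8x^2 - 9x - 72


Try integer roots (divisors of -72). x=-3: p(-3)=0.
Divide out (x + 3): quotient is x^2 + 5x - 24.
Factor the quadratic: (x - 3)(x + 8)
Result: (x + 3)(x - 3)(x + 8)


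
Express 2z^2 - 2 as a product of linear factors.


Roots satisfy r1 + r2 = -b/a = 0 and r1*r2 = c/a = -1.
So r1 = 1, r2 = -1.
2z^2 - 2 = 2(z - r1)(z - r2) = 2(z - 1)(z + 1)


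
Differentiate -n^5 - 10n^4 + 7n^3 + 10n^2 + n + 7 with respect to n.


Apply the power rule term by term:
  d/dn(-n^5) = -5n^4
  d/dn(-10n^4) = -40n^3
  d/dn(7n^3) = 21n^2
  d/dn(10n^2) = 20n
  d/dn(n) = 1
  d/dn(7) = 0
p'(n) = -5n^4 - 40n^3 + 21n^2 + 20n + 1


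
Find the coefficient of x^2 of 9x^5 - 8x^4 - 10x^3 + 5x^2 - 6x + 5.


Read off the coefficient of x^2: 5


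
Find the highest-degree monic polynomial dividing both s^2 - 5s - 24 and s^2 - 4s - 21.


Factor each:
  s^2 - 5s - 24 = (s + 3)(s - 8)
  s^2 - 4s - 21 = (s + 3)(s - 7)
Common monic factor: s + 3


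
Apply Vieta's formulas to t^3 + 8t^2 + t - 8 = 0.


Monic cubic t^3+bt^2+ct+d=0: sum=-b, pairwise sum=c, product=-d.
b=8, c=1, d=-8
r1+r2+r3 = -8
r1r2+r1r3+r2r3 = 1
r1r2r3 = 8


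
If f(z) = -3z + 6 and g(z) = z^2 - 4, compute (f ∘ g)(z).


Substitute g(z) into f:
f(g(z)) = -3*(z^2 - 4) + 6
Expand and combine: -3z^2 + 18


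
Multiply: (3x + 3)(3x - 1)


Distribute each term of the first polynomial:
  (3x)(3x - 1) = 9x^2 - 3x
  (3)(3x - 1) = 9x - 3
Sum: 9x^2 + 6x - 3


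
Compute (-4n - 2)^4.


Expand (-4n - 2)^4 by repeated multiplication:
  (-4n - 2)^2 = 16n^2 + 16n + 4
  (-4n - 2)^3 = -64n^3 - 96n^2 - 48n - 8
= 256n^4 + 512n^3 + 384n^2 + 128n + 16


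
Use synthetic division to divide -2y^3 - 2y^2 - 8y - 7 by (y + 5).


Synthetic division with c = -5. Coefficients: -2, -2, -8, -7
Bring down -2.
  -2 * -5 = 10; 10 - 2 = 8
  8 * -5 = -40; -40 - 8 = -48
  -48 * -5 = 240; 240 - 7 = 233
Quotient: -2y^2 + 8y - 48, Remainder: 233


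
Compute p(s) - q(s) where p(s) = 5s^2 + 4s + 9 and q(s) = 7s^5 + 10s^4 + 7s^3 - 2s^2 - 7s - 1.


Distribute the minus sign:
  (5s^2 + 4s + 9)
- (7s^5 + 10s^4 + 7s^3 - 2s^2 - 7s - 1)
Negate second polynomial: -7s^5 - 10s^4 - 7s^3 + 2s^2 + 7s + 1
Add: -7s^5 - 10s^4 - 7s^3 + 7s^2 + 11s + 10
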